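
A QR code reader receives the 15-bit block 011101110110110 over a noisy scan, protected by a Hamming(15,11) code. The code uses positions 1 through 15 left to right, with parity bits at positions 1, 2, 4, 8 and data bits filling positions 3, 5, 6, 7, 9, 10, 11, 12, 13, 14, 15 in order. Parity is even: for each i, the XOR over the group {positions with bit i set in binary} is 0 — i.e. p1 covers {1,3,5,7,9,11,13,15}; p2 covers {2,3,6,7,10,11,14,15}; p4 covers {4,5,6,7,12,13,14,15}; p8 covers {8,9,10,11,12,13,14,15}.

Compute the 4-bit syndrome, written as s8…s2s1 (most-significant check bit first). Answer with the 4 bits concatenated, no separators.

s1 (pos 1,3,5,7,9,11,13,15): 0⊕1⊕0⊕1⊕0⊕1⊕1⊕0 = 0
s2 (pos 2,3,6,7,10,11,14,15): 1⊕1⊕1⊕1⊕1⊕1⊕1⊕0 = 1
s4 (pos 4,5,6,7,12,13,14,15): 1⊕0⊕1⊕1⊕0⊕1⊕1⊕0 = 1
s8 (pos 8,9,10,11,12,13,14,15): 1⊕0⊕1⊕1⊕0⊕1⊕1⊕0 = 1
Syndrome s8…s1 = 1110 → error at position 14.

1110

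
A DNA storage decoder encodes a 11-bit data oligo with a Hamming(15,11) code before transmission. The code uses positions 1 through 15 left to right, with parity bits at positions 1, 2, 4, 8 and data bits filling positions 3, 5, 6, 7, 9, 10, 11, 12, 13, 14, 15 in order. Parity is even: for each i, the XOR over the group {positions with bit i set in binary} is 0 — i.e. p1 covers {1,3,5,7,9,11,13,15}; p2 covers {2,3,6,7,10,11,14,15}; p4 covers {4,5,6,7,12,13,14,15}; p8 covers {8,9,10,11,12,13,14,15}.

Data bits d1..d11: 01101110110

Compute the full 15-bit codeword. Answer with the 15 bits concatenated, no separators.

000011011110110

Place data at non-parity positions: p1 p2 0 p4 1 1 0 p8 1 1 1 0 1 1 0
p1 (pos 1,3,5,7,9,11,13,15): XOR of data positions = 0⊕1⊕0⊕1⊕1⊕1⊕0 = 0
p2 (pos 2,3,6,7,10,11,14,15): XOR of data positions = 0⊕1⊕0⊕1⊕1⊕1⊕0 = 0
p4 (pos 4,5,6,7,12,13,14,15): XOR of data positions = 1⊕1⊕0⊕0⊕1⊕1⊕0 = 0
p8 (pos 8,9,10,11,12,13,14,15): XOR of data positions = 1⊕1⊕1⊕0⊕1⊕1⊕0 = 1
Codeword: 000011011110110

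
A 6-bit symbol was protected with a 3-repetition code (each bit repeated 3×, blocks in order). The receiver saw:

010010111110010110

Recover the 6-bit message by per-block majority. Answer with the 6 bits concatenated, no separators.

Block 1 (010): 1 one → 0
Block 2 (010): 1 one → 0
Block 3 (111): 3 ones → 1
Block 4 (110): 2 ones → 1
Block 5 (010): 1 one → 0
Block 6 (110): 2 ones → 1

001101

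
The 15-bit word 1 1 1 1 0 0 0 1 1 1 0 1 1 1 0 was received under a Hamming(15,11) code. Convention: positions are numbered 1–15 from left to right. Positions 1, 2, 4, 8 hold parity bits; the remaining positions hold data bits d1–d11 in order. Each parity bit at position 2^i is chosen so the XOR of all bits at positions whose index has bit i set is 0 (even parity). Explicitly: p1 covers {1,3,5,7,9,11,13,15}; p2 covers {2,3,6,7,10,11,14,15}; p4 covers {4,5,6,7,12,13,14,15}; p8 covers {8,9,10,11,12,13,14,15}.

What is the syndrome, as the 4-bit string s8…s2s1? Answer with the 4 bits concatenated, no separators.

s1 (pos 1,3,5,7,9,11,13,15): 1⊕1⊕0⊕0⊕1⊕0⊕1⊕0 = 0
s2 (pos 2,3,6,7,10,11,14,15): 1⊕1⊕0⊕0⊕1⊕0⊕1⊕0 = 0
s4 (pos 4,5,6,7,12,13,14,15): 1⊕0⊕0⊕0⊕1⊕1⊕1⊕0 = 0
s8 (pos 8,9,10,11,12,13,14,15): 1⊕1⊕1⊕0⊕1⊕1⊕1⊕0 = 0
Syndrome s8…s1 = 0000 → no error.

0000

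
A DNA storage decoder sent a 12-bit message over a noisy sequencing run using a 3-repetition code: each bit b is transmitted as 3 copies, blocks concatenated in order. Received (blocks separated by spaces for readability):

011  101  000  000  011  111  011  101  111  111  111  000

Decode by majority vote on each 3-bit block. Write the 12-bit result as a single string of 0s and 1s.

110011111110

Block 1 (011): 2 ones → 1
Block 2 (101): 2 ones → 1
Block 3 (000): 0 ones → 0
Block 4 (000): 0 ones → 0
Block 5 (011): 2 ones → 1
Block 6 (111): 3 ones → 1
Block 7 (011): 2 ones → 1
Block 8 (101): 2 ones → 1
Block 9 (111): 3 ones → 1
Block 10 (111): 3 ones → 1
Block 11 (111): 3 ones → 1
Block 12 (000): 0 ones → 0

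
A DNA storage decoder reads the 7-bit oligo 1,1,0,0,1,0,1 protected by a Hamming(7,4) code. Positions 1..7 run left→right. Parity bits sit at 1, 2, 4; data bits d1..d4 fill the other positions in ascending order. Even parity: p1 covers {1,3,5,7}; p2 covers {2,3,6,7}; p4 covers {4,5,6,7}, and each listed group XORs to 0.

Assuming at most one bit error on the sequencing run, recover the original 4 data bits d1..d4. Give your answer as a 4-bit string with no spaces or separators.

s1 (pos 1,3,5,7): 1⊕0⊕1⊕1 = 1
s2 (pos 2,3,6,7): 1⊕0⊕0⊕1 = 0
s4 (pos 4,5,6,7): 0⊕1⊕0⊕1 = 0
Syndrome s4…s1 = 001 → error at position 1.
Flip position 1: 1100101 → 0100101
Read data bits from positions 3,5,6,7: 0101

0101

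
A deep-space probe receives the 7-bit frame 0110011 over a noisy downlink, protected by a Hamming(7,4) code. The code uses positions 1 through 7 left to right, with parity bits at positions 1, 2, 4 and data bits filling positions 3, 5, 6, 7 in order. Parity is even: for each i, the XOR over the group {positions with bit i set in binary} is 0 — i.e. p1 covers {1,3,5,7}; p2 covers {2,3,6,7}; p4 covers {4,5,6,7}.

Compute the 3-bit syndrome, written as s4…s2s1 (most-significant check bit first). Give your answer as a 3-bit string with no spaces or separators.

000

s1 (pos 1,3,5,7): 0⊕1⊕0⊕1 = 0
s2 (pos 2,3,6,7): 1⊕1⊕1⊕1 = 0
s4 (pos 4,5,6,7): 0⊕0⊕1⊕1 = 0
Syndrome s4…s1 = 000 → no error.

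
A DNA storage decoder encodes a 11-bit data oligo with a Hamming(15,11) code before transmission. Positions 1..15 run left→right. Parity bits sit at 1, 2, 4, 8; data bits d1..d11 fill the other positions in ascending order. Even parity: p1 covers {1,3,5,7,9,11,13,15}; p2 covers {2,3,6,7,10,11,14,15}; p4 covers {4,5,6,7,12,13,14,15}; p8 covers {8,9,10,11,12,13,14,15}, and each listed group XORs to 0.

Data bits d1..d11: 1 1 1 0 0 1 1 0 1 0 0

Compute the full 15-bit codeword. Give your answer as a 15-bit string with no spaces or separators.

001111010110100

Place data at non-parity positions: p1 p2 1 p4 1 1 0 p8 0 1 1 0 1 0 0
p1 (pos 1,3,5,7,9,11,13,15): XOR of data positions = 1⊕1⊕0⊕0⊕1⊕1⊕0 = 0
p2 (pos 2,3,6,7,10,11,14,15): XOR of data positions = 1⊕1⊕0⊕1⊕1⊕0⊕0 = 0
p4 (pos 4,5,6,7,12,13,14,15): XOR of data positions = 1⊕1⊕0⊕0⊕1⊕0⊕0 = 1
p8 (pos 8,9,10,11,12,13,14,15): XOR of data positions = 0⊕1⊕1⊕0⊕1⊕0⊕0 = 1
Codeword: 001111010110100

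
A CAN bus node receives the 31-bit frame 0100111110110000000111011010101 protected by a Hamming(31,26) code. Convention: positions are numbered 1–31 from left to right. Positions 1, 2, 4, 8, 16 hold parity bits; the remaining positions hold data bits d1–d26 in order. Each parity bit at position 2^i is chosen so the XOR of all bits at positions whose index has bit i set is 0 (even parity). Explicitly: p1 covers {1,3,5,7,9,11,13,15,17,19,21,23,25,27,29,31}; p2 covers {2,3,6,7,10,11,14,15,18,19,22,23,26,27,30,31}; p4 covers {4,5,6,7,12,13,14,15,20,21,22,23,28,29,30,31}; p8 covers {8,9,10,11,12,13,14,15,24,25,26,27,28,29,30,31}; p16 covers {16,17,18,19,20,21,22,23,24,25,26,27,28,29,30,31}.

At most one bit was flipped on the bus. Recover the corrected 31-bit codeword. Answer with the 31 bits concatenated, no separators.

s1 (pos 1,3,5,7,9,11,13,15,17,19,21,23,25,27,29,31): 0⊕0⊕1⊕1⊕1⊕1⊕0⊕0⊕0⊕0⊕1⊕0⊕1⊕1⊕1⊕1 = 1
s2 (pos 2,3,6,7,10,11,14,15,18,19,22,23,26,27,30,31): 1⊕0⊕1⊕1⊕0⊕1⊕0⊕0⊕0⊕0⊕1⊕0⊕0⊕1⊕0⊕1 = 1
s4 (pos 4,5,6,7,12,13,14,15,20,21,22,23,28,29,30,31): 0⊕1⊕1⊕1⊕1⊕0⊕0⊕0⊕1⊕1⊕1⊕0⊕0⊕1⊕0⊕1 = 1
s8 (pos 8,9,10,11,12,13,14,15,24,25,26,27,28,29,30,31): 1⊕1⊕0⊕1⊕1⊕0⊕0⊕0⊕1⊕1⊕0⊕1⊕0⊕1⊕0⊕1 = 1
s16 (pos 16,17,18,19,20,21,22,23,24,25,26,27,28,29,30,31): 0⊕0⊕0⊕0⊕1⊕1⊕1⊕0⊕1⊕1⊕0⊕1⊕0⊕1⊕0⊕1 = 0
Syndrome s16…s1 = 01111 → error at position 15.
Flip position 15: 0100111110110000000111011010101 → 0100111110110010000111011010101

0100111110110010000111011010101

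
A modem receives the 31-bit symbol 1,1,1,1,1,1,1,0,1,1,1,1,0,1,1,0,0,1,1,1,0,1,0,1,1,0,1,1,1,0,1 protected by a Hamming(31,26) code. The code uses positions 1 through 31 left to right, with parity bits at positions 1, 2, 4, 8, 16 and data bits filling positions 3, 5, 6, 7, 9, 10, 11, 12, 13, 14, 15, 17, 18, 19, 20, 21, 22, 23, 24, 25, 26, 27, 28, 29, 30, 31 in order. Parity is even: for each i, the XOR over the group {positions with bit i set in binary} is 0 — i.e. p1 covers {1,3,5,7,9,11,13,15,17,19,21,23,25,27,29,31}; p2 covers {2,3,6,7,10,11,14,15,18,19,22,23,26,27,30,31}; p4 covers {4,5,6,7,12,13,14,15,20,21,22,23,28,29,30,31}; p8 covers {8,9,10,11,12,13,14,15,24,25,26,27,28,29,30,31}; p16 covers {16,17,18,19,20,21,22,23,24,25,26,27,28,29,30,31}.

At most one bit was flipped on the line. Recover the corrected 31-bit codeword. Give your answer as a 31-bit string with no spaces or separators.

1011111011110110011101011011101

s1 (pos 1,3,5,7,9,11,13,15,17,19,21,23,25,27,29,31): 1⊕1⊕1⊕1⊕1⊕1⊕0⊕1⊕0⊕1⊕0⊕0⊕1⊕1⊕1⊕1 = 0
s2 (pos 2,3,6,7,10,11,14,15,18,19,22,23,26,27,30,31): 1⊕1⊕1⊕1⊕1⊕1⊕1⊕1⊕1⊕1⊕1⊕0⊕0⊕1⊕0⊕1 = 1
s4 (pos 4,5,6,7,12,13,14,15,20,21,22,23,28,29,30,31): 1⊕1⊕1⊕1⊕1⊕0⊕1⊕1⊕1⊕0⊕1⊕0⊕1⊕1⊕0⊕1 = 0
s8 (pos 8,9,10,11,12,13,14,15,24,25,26,27,28,29,30,31): 0⊕1⊕1⊕1⊕1⊕0⊕1⊕1⊕1⊕1⊕0⊕1⊕1⊕1⊕0⊕1 = 0
s16 (pos 16,17,18,19,20,21,22,23,24,25,26,27,28,29,30,31): 0⊕0⊕1⊕1⊕1⊕0⊕1⊕0⊕1⊕1⊕0⊕1⊕1⊕1⊕0⊕1 = 0
Syndrome s16…s1 = 00010 → error at position 2.
Flip position 2: 1111111011110110011101011011101 → 1011111011110110011101011011101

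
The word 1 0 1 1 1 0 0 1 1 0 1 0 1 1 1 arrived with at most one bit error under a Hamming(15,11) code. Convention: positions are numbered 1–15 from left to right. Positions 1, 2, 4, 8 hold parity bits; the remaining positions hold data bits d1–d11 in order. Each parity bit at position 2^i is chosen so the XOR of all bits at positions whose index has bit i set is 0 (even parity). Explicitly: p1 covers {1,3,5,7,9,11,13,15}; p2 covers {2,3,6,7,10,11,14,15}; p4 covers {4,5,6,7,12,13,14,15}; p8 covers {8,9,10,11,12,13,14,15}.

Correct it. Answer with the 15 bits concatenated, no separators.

s1 (pos 1,3,5,7,9,11,13,15): 1⊕1⊕1⊕0⊕1⊕1⊕1⊕1 = 1
s2 (pos 2,3,6,7,10,11,14,15): 0⊕1⊕0⊕0⊕0⊕1⊕1⊕1 = 0
s4 (pos 4,5,6,7,12,13,14,15): 1⊕1⊕0⊕0⊕0⊕1⊕1⊕1 = 1
s8 (pos 8,9,10,11,12,13,14,15): 1⊕1⊕0⊕1⊕0⊕1⊕1⊕1 = 0
Syndrome s8…s1 = 0101 → error at position 5.
Flip position 5: 101110011010111 → 101100011010111

101100011010111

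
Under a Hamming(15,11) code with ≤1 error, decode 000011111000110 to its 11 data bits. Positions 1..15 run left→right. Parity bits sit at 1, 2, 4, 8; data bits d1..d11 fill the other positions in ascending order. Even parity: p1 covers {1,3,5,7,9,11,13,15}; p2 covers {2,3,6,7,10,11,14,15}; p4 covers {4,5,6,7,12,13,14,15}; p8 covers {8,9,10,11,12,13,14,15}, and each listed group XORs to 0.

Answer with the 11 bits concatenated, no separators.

s1 (pos 1,3,5,7,9,11,13,15): 0⊕0⊕1⊕1⊕1⊕0⊕1⊕0 = 0
s2 (pos 2,3,6,7,10,11,14,15): 0⊕0⊕1⊕1⊕0⊕0⊕1⊕0 = 1
s4 (pos 4,5,6,7,12,13,14,15): 0⊕1⊕1⊕1⊕0⊕1⊕1⊕0 = 1
s8 (pos 8,9,10,11,12,13,14,15): 1⊕1⊕0⊕0⊕0⊕1⊕1⊕0 = 0
Syndrome s8…s1 = 0110 → error at position 6.
Flip position 6: 000011111000110 → 000010111000110
Read data bits from positions 3,5,6,7,9,10,11,12,13,14,15: 01011000110

01011000110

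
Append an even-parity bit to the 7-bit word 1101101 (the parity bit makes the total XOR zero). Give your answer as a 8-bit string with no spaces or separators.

XOR of the 7 data bits: 1⊕1⊕0⊕1⊕1⊕0⊕1 = 1
Parity bit = 1 (so all 8 bits XOR to 0).

11011011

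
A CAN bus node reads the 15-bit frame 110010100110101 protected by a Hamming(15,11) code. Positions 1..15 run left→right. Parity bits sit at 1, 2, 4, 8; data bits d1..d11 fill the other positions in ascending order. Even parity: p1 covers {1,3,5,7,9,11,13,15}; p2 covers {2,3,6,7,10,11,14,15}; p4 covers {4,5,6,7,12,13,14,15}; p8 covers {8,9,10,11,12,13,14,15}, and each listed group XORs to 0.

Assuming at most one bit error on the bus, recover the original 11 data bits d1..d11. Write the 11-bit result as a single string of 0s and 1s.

01010110101

s1 (pos 1,3,5,7,9,11,13,15): 1⊕0⊕1⊕1⊕0⊕1⊕1⊕1 = 0
s2 (pos 2,3,6,7,10,11,14,15): 1⊕0⊕0⊕1⊕1⊕1⊕0⊕1 = 1
s4 (pos 4,5,6,7,12,13,14,15): 0⊕1⊕0⊕1⊕0⊕1⊕0⊕1 = 0
s8 (pos 8,9,10,11,12,13,14,15): 0⊕0⊕1⊕1⊕0⊕1⊕0⊕1 = 0
Syndrome s8…s1 = 0010 → error at position 2.
Flip position 2: 110010100110101 → 100010100110101
Read data bits from positions 3,5,6,7,9,10,11,12,13,14,15: 01010110101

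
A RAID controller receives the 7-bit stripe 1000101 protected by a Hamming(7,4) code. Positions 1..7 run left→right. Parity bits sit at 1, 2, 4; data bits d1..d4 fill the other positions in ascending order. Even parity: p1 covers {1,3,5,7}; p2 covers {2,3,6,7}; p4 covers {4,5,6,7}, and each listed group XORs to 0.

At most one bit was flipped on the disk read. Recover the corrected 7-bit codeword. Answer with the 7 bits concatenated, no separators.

s1 (pos 1,3,5,7): 1⊕0⊕1⊕1 = 1
s2 (pos 2,3,6,7): 0⊕0⊕0⊕1 = 1
s4 (pos 4,5,6,7): 0⊕1⊕0⊕1 = 0
Syndrome s4…s1 = 011 → error at position 3.
Flip position 3: 1000101 → 1010101

1010101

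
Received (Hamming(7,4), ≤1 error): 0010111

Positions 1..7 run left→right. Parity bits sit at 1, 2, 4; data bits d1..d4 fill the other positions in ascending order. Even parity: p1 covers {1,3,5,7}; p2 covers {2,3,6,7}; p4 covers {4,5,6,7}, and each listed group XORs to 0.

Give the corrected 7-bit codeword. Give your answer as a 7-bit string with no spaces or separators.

s1 (pos 1,3,5,7): 0⊕1⊕1⊕1 = 1
s2 (pos 2,3,6,7): 0⊕1⊕1⊕1 = 1
s4 (pos 4,5,6,7): 0⊕1⊕1⊕1 = 1
Syndrome s4…s1 = 111 → error at position 7.
Flip position 7: 0010111 → 0010110

0010110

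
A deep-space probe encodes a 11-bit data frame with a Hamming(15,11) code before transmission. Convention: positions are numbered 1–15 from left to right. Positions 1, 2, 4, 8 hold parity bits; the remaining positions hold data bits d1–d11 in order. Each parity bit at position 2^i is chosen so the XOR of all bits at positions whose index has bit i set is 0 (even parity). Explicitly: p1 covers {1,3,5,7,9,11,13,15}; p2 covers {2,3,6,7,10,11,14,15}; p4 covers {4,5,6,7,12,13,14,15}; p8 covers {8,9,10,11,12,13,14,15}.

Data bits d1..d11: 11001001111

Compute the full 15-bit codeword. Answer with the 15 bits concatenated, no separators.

111110011001111

Place data at non-parity positions: p1 p2 1 p4 1 0 0 p8 1 0 0 1 1 1 1
p1 (pos 1,3,5,7,9,11,13,15): XOR of data positions = 1⊕1⊕0⊕1⊕0⊕1⊕1 = 1
p2 (pos 2,3,6,7,10,11,14,15): XOR of data positions = 1⊕0⊕0⊕0⊕0⊕1⊕1 = 1
p4 (pos 4,5,6,7,12,13,14,15): XOR of data positions = 1⊕0⊕0⊕1⊕1⊕1⊕1 = 1
p8 (pos 8,9,10,11,12,13,14,15): XOR of data positions = 1⊕0⊕0⊕1⊕1⊕1⊕1 = 1
Codeword: 111110011001111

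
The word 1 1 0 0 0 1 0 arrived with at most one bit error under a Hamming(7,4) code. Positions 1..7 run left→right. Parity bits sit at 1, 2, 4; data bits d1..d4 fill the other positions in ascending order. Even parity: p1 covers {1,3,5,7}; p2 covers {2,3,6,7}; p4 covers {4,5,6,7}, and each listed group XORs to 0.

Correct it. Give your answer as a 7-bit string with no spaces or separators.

1100110

s1 (pos 1,3,5,7): 1⊕0⊕0⊕0 = 1
s2 (pos 2,3,6,7): 1⊕0⊕1⊕0 = 0
s4 (pos 4,5,6,7): 0⊕0⊕1⊕0 = 1
Syndrome s4…s1 = 101 → error at position 5.
Flip position 5: 1100010 → 1100110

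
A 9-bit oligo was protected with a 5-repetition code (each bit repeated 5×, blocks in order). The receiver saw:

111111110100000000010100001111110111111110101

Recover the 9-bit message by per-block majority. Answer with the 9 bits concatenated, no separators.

110001111

Block 1 (11111): 5 ones → 1
Block 2 (11101): 4 ones → 1
Block 3 (00000): 0 ones → 0
Block 4 (00001): 1 one → 0
Block 5 (01000): 1 one → 0
Block 6 (01111): 4 ones → 1
Block 7 (11011): 4 ones → 1
Block 8 (11111): 5 ones → 1
Block 9 (10101): 3 ones → 1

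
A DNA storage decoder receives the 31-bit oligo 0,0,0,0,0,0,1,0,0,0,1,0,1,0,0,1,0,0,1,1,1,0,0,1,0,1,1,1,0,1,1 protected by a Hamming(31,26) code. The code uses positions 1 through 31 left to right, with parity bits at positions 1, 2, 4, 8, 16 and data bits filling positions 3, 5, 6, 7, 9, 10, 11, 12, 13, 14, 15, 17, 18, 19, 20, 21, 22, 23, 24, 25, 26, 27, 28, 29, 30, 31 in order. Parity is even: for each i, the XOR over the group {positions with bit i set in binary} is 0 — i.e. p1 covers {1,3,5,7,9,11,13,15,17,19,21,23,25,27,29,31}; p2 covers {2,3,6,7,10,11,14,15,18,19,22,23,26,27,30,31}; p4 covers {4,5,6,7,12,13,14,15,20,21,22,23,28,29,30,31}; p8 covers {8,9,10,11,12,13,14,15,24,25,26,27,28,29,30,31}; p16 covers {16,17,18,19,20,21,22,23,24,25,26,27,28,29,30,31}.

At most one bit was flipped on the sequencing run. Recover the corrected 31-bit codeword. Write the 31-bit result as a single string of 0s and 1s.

s1 (pos 1,3,5,7,9,11,13,15,17,19,21,23,25,27,29,31): 0⊕0⊕0⊕1⊕0⊕1⊕1⊕0⊕0⊕1⊕1⊕0⊕0⊕1⊕0⊕1 = 1
s2 (pos 2,3,6,7,10,11,14,15,18,19,22,23,26,27,30,31): 0⊕0⊕0⊕1⊕0⊕1⊕0⊕0⊕0⊕1⊕0⊕0⊕1⊕1⊕1⊕1 = 1
s4 (pos 4,5,6,7,12,13,14,15,20,21,22,23,28,29,30,31): 0⊕0⊕0⊕1⊕0⊕1⊕0⊕0⊕1⊕1⊕0⊕0⊕1⊕0⊕1⊕1 = 1
s8 (pos 8,9,10,11,12,13,14,15,24,25,26,27,28,29,30,31): 0⊕0⊕0⊕1⊕0⊕1⊕0⊕0⊕1⊕0⊕1⊕1⊕1⊕0⊕1⊕1 = 0
s16 (pos 16,17,18,19,20,21,22,23,24,25,26,27,28,29,30,31): 1⊕0⊕0⊕1⊕1⊕1⊕0⊕0⊕1⊕0⊕1⊕1⊕1⊕0⊕1⊕1 = 0
Syndrome s16…s1 = 00111 → error at position 7.
Flip position 7: 0000001000101001001110010111011 → 0000000000101001001110010111011

0000000000101001001110010111011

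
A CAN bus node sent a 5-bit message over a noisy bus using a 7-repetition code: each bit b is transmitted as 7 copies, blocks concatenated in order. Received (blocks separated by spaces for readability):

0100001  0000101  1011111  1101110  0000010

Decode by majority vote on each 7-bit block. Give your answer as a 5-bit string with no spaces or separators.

00110

Block 1 (0100001): 2 ones → 0
Block 2 (0000101): 2 ones → 0
Block 3 (1011111): 6 ones → 1
Block 4 (1101110): 5 ones → 1
Block 5 (0000010): 1 one → 0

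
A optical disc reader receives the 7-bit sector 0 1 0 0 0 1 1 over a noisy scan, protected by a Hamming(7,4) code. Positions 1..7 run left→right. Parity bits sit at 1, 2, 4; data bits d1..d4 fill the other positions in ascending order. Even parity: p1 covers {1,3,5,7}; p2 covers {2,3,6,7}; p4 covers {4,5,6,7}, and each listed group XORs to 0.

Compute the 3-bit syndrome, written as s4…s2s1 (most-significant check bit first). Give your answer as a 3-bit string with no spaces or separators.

011

s1 (pos 1,3,5,7): 0⊕0⊕0⊕1 = 1
s2 (pos 2,3,6,7): 1⊕0⊕1⊕1 = 1
s4 (pos 4,5,6,7): 0⊕0⊕1⊕1 = 0
Syndrome s4…s1 = 011 → error at position 3.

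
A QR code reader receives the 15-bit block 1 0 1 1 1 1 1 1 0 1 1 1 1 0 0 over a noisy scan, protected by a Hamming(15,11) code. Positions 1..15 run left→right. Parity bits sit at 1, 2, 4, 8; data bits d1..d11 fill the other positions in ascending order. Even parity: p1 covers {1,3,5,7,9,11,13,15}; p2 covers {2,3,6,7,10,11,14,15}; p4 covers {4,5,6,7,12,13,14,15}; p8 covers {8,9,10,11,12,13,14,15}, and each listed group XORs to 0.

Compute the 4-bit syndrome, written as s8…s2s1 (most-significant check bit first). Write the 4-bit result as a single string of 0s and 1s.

s1 (pos 1,3,5,7,9,11,13,15): 1⊕1⊕1⊕1⊕0⊕1⊕1⊕0 = 0
s2 (pos 2,3,6,7,10,11,14,15): 0⊕1⊕1⊕1⊕1⊕1⊕0⊕0 = 1
s4 (pos 4,5,6,7,12,13,14,15): 1⊕1⊕1⊕1⊕1⊕1⊕0⊕0 = 0
s8 (pos 8,9,10,11,12,13,14,15): 1⊕0⊕1⊕1⊕1⊕1⊕0⊕0 = 1
Syndrome s8…s1 = 1010 → error at position 10.

1010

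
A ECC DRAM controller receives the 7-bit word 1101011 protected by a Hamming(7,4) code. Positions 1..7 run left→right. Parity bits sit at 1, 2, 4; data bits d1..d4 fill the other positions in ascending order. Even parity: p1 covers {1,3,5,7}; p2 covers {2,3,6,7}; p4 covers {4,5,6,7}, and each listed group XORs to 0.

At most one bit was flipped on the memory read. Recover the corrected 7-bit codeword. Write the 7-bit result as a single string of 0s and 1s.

s1 (pos 1,3,5,7): 1⊕0⊕0⊕1 = 0
s2 (pos 2,3,6,7): 1⊕0⊕1⊕1 = 1
s4 (pos 4,5,6,7): 1⊕0⊕1⊕1 = 1
Syndrome s4…s1 = 110 → error at position 6.
Flip position 6: 1101011 → 1101001

1101001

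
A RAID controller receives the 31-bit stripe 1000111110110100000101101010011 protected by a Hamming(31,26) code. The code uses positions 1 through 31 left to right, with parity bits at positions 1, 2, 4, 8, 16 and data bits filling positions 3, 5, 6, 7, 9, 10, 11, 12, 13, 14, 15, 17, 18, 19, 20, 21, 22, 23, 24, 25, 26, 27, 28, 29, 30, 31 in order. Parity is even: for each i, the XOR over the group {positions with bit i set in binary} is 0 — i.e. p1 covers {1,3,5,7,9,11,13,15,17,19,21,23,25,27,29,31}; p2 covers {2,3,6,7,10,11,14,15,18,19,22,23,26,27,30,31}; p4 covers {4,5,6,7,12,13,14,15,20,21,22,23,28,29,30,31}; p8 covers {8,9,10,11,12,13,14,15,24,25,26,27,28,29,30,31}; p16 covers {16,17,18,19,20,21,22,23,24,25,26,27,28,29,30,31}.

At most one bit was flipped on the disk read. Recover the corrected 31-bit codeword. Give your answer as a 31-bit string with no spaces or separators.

s1 (pos 1,3,5,7,9,11,13,15,17,19,21,23,25,27,29,31): 1⊕0⊕1⊕1⊕1⊕1⊕0⊕0⊕0⊕0⊕0⊕1⊕1⊕1⊕0⊕1 = 1
s2 (pos 2,3,6,7,10,11,14,15,18,19,22,23,26,27,30,31): 0⊕0⊕1⊕1⊕0⊕1⊕1⊕0⊕0⊕0⊕1⊕1⊕0⊕1⊕1⊕1 = 1
s4 (pos 4,5,6,7,12,13,14,15,20,21,22,23,28,29,30,31): 0⊕1⊕1⊕1⊕1⊕0⊕1⊕0⊕1⊕0⊕1⊕1⊕0⊕0⊕1⊕1 = 0
s8 (pos 8,9,10,11,12,13,14,15,24,25,26,27,28,29,30,31): 1⊕1⊕0⊕1⊕1⊕0⊕1⊕0⊕0⊕1⊕0⊕1⊕0⊕0⊕1⊕1 = 1
s16 (pos 16,17,18,19,20,21,22,23,24,25,26,27,28,29,30,31): 0⊕0⊕0⊕0⊕1⊕0⊕1⊕1⊕0⊕1⊕0⊕1⊕0⊕0⊕1⊕1 = 1
Syndrome s16…s1 = 11011 → error at position 27.
Flip position 27: 1000111110110100000101101010011 → 1000111110110100000101101000011

1000111110110100000101101000011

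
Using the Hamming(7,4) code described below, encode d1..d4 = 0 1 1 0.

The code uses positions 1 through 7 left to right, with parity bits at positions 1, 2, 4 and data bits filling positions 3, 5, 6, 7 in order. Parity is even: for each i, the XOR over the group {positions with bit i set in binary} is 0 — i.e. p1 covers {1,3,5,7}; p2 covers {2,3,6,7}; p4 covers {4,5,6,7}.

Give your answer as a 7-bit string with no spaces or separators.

Place data at non-parity positions: p1 p2 0 p4 1 1 0
p1 (pos 1,3,5,7): XOR of data positions = 0⊕1⊕0 = 1
p2 (pos 2,3,6,7): XOR of data positions = 0⊕1⊕0 = 1
p4 (pos 4,5,6,7): XOR of data positions = 1⊕1⊕0 = 0
Codeword: 1100110

1100110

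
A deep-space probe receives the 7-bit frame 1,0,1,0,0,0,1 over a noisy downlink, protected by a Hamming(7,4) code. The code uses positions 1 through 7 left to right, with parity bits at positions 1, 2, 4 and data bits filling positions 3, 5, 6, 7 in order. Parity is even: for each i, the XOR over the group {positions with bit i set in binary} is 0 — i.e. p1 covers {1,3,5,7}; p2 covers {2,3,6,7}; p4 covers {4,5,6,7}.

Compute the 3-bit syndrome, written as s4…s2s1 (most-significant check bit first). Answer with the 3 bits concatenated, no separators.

101

s1 (pos 1,3,5,7): 1⊕1⊕0⊕1 = 1
s2 (pos 2,3,6,7): 0⊕1⊕0⊕1 = 0
s4 (pos 4,5,6,7): 0⊕0⊕0⊕1 = 1
Syndrome s4…s1 = 101 → error at position 5.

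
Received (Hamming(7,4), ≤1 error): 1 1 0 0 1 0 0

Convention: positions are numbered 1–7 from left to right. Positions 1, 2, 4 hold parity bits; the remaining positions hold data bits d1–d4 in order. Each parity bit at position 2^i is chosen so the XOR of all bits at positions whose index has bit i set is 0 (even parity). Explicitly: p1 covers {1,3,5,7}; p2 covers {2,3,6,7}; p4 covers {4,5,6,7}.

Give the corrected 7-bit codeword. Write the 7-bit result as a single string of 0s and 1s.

s1 (pos 1,3,5,7): 1⊕0⊕1⊕0 = 0
s2 (pos 2,3,6,7): 1⊕0⊕0⊕0 = 1
s4 (pos 4,5,6,7): 0⊕1⊕0⊕0 = 1
Syndrome s4…s1 = 110 → error at position 6.
Flip position 6: 1100100 → 1100110

1100110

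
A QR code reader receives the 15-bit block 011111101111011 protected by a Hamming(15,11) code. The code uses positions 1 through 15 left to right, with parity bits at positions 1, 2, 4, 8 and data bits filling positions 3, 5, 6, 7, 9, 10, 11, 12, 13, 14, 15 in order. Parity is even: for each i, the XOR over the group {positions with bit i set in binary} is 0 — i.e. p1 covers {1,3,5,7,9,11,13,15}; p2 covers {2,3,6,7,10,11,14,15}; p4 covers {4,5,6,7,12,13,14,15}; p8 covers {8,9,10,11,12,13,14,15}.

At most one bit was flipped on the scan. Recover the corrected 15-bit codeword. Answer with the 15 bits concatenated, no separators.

s1 (pos 1,3,5,7,9,11,13,15): 0⊕1⊕1⊕1⊕1⊕1⊕0⊕1 = 0
s2 (pos 2,3,6,7,10,11,14,15): 1⊕1⊕1⊕1⊕1⊕1⊕1⊕1 = 0
s4 (pos 4,5,6,7,12,13,14,15): 1⊕1⊕1⊕1⊕1⊕0⊕1⊕1 = 1
s8 (pos 8,9,10,11,12,13,14,15): 0⊕1⊕1⊕1⊕1⊕0⊕1⊕1 = 0
Syndrome s8…s1 = 0100 → error at position 4.
Flip position 4: 011111101111011 → 011011101111011

011011101111011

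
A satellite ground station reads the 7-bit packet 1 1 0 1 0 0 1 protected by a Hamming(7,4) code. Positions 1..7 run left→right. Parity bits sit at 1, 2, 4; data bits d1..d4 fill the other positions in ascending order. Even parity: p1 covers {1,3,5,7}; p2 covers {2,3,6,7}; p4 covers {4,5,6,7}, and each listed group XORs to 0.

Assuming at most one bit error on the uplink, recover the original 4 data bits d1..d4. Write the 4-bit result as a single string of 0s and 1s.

s1 (pos 1,3,5,7): 1⊕0⊕0⊕1 = 0
s2 (pos 2,3,6,7): 1⊕0⊕0⊕1 = 0
s4 (pos 4,5,6,7): 1⊕0⊕0⊕1 = 0
Syndrome s4…s1 = 000 → no error.
Read data bits from positions 3,5,6,7: 0001

0001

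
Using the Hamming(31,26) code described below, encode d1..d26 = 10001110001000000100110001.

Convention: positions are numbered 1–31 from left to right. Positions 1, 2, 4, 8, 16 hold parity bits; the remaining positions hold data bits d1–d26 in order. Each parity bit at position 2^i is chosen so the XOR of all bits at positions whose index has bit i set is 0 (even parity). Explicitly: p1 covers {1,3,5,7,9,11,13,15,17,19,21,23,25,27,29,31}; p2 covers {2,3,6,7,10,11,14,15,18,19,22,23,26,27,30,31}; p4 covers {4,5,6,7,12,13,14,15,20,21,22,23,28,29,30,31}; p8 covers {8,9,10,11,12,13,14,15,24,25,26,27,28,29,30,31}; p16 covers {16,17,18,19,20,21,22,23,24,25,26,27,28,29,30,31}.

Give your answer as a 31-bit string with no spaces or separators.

1011000111100010000000100110001

Place data at non-parity positions: p1 p2 1 p4 0 0 0 p8 1 1 1 0 0 0 1 p16 0 0 0 0 0 0 1 0 0 1 1 0 0 0 1
p1 (pos 1,3,5,7,9,11,13,15,17,19,21,23,25,27,29,31): XOR of data positions = 1⊕0⊕0⊕1⊕1⊕0⊕1⊕0⊕0⊕0⊕1⊕0⊕1⊕0⊕1 = 1
p2 (pos 2,3,6,7,10,11,14,15,18,19,22,23,26,27,30,31): XOR of data positions = 1⊕0⊕0⊕1⊕1⊕0⊕1⊕0⊕0⊕0⊕1⊕1⊕1⊕0⊕1 = 0
p4 (pos 4,5,6,7,12,13,14,15,20,21,22,23,28,29,30,31): XOR of data positions = 0⊕0⊕0⊕0⊕0⊕0⊕1⊕0⊕0⊕0⊕1⊕0⊕0⊕0⊕1 = 1
p8 (pos 8,9,10,11,12,13,14,15,24,25,26,27,28,29,30,31): XOR of data positions = 1⊕1⊕1⊕0⊕0⊕0⊕1⊕0⊕0⊕1⊕1⊕0⊕0⊕0⊕1 = 1
p16 (pos 16,17,18,19,20,21,22,23,24,25,26,27,28,29,30,31): XOR of data positions = 0⊕0⊕0⊕0⊕0⊕0⊕1⊕0⊕0⊕1⊕1⊕0⊕0⊕0⊕1 = 0
Codeword: 1011000111100010000000100110001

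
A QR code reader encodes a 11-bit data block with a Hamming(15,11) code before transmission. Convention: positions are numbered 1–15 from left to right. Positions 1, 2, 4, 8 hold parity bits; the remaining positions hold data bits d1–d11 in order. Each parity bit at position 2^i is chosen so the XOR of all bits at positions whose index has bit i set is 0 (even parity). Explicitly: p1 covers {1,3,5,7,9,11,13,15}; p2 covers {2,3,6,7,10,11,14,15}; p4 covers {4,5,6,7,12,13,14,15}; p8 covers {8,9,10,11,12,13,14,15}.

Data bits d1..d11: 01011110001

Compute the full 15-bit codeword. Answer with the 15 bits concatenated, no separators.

100110101110001

Place data at non-parity positions: p1 p2 0 p4 1 0 1 p8 1 1 1 0 0 0 1
p1 (pos 1,3,5,7,9,11,13,15): XOR of data positions = 0⊕1⊕1⊕1⊕1⊕0⊕1 = 1
p2 (pos 2,3,6,7,10,11,14,15): XOR of data positions = 0⊕0⊕1⊕1⊕1⊕0⊕1 = 0
p4 (pos 4,5,6,7,12,13,14,15): XOR of data positions = 1⊕0⊕1⊕0⊕0⊕0⊕1 = 1
p8 (pos 8,9,10,11,12,13,14,15): XOR of data positions = 1⊕1⊕1⊕0⊕0⊕0⊕1 = 0
Codeword: 100110101110001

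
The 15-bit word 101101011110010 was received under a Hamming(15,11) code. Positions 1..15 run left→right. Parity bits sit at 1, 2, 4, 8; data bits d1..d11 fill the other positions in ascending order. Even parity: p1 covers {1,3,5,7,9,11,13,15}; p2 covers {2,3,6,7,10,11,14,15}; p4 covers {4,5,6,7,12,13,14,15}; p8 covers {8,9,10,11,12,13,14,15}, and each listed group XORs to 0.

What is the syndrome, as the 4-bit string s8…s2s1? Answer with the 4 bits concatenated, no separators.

s1 (pos 1,3,5,7,9,11,13,15): 1⊕1⊕0⊕0⊕1⊕1⊕0⊕0 = 0
s2 (pos 2,3,6,7,10,11,14,15): 0⊕1⊕1⊕0⊕1⊕1⊕1⊕0 = 1
s4 (pos 4,5,6,7,12,13,14,15): 1⊕0⊕1⊕0⊕0⊕0⊕1⊕0 = 1
s8 (pos 8,9,10,11,12,13,14,15): 1⊕1⊕1⊕1⊕0⊕0⊕1⊕0 = 1
Syndrome s8…s1 = 1110 → error at position 14.

1110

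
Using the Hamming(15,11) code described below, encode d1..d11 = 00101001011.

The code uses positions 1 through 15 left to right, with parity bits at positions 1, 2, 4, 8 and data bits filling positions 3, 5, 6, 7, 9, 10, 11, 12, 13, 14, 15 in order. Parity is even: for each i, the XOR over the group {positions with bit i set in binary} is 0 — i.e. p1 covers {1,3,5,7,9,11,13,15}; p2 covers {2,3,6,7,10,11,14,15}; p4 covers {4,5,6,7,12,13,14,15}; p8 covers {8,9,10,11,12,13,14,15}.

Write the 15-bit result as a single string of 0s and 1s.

Place data at non-parity positions: p1 p2 0 p4 0 1 0 p8 1 0 0 1 0 1 1
p1 (pos 1,3,5,7,9,11,13,15): XOR of data positions = 0⊕0⊕0⊕1⊕0⊕0⊕1 = 0
p2 (pos 2,3,6,7,10,11,14,15): XOR of data positions = 0⊕1⊕0⊕0⊕0⊕1⊕1 = 1
p4 (pos 4,5,6,7,12,13,14,15): XOR of data positions = 0⊕1⊕0⊕1⊕0⊕1⊕1 = 0
p8 (pos 8,9,10,11,12,13,14,15): XOR of data positions = 1⊕0⊕0⊕1⊕0⊕1⊕1 = 0
Codeword: 010001001001011

010001001001011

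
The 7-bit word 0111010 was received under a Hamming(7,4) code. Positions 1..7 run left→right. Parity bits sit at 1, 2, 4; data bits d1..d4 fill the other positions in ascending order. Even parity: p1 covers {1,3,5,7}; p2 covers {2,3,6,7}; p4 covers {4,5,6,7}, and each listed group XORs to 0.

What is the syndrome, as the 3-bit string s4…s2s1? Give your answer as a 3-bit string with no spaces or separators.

s1 (pos 1,3,5,7): 0⊕1⊕0⊕0 = 1
s2 (pos 2,3,6,7): 1⊕1⊕1⊕0 = 1
s4 (pos 4,5,6,7): 1⊕0⊕1⊕0 = 0
Syndrome s4…s1 = 011 → error at position 3.

011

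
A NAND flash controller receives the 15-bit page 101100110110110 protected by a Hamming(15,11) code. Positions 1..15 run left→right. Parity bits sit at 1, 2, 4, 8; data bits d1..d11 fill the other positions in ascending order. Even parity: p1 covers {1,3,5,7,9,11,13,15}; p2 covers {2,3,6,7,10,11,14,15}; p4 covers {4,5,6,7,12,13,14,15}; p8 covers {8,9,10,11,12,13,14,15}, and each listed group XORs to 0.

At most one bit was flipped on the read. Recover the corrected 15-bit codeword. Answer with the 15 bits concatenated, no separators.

101100110100110

s1 (pos 1,3,5,7,9,11,13,15): 1⊕1⊕0⊕1⊕0⊕1⊕1⊕0 = 1
s2 (pos 2,3,6,7,10,11,14,15): 0⊕1⊕0⊕1⊕1⊕1⊕1⊕0 = 1
s4 (pos 4,5,6,7,12,13,14,15): 1⊕0⊕0⊕1⊕0⊕1⊕1⊕0 = 0
s8 (pos 8,9,10,11,12,13,14,15): 1⊕0⊕1⊕1⊕0⊕1⊕1⊕0 = 1
Syndrome s8…s1 = 1011 → error at position 11.
Flip position 11: 101100110110110 → 101100110100110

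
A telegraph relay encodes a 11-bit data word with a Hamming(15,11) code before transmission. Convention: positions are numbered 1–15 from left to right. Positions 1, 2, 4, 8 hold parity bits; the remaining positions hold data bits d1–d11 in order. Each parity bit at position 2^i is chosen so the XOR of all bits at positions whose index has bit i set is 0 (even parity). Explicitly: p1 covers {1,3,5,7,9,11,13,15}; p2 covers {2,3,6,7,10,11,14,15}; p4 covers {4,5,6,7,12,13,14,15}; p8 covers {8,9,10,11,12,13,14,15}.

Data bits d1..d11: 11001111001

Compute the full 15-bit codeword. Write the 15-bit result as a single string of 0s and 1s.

101110011111001

Place data at non-parity positions: p1 p2 1 p4 1 0 0 p8 1 1 1 1 0 0 1
p1 (pos 1,3,5,7,9,11,13,15): XOR of data positions = 1⊕1⊕0⊕1⊕1⊕0⊕1 = 1
p2 (pos 2,3,6,7,10,11,14,15): XOR of data positions = 1⊕0⊕0⊕1⊕1⊕0⊕1 = 0
p4 (pos 4,5,6,7,12,13,14,15): XOR of data positions = 1⊕0⊕0⊕1⊕0⊕0⊕1 = 1
p8 (pos 8,9,10,11,12,13,14,15): XOR of data positions = 1⊕1⊕1⊕1⊕0⊕0⊕1 = 1
Codeword: 101110011111001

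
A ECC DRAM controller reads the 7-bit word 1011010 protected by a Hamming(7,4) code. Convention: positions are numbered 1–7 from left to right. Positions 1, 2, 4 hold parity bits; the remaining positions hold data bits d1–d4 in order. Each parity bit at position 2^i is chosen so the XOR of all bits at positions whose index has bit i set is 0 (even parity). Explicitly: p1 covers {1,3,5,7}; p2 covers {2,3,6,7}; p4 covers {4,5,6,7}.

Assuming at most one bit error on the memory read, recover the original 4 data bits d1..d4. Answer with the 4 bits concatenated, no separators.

s1 (pos 1,3,5,7): 1⊕1⊕0⊕0 = 0
s2 (pos 2,3,6,7): 0⊕1⊕1⊕0 = 0
s4 (pos 4,5,6,7): 1⊕0⊕1⊕0 = 0
Syndrome s4…s1 = 000 → no error.
Read data bits from positions 3,5,6,7: 1010

1010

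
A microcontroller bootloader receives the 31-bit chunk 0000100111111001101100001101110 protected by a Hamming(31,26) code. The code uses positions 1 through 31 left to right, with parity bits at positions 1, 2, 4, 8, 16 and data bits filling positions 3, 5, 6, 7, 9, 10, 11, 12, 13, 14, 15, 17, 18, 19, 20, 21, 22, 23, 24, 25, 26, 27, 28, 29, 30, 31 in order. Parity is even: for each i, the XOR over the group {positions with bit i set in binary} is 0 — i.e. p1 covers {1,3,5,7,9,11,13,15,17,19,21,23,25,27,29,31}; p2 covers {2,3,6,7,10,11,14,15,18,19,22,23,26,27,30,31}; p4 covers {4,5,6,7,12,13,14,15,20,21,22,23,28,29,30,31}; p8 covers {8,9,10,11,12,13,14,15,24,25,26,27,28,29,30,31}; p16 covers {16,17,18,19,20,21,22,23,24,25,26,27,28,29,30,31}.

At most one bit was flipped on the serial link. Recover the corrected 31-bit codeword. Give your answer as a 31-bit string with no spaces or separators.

0000100111111001101100001101100

s1 (pos 1,3,5,7,9,11,13,15,17,19,21,23,25,27,29,31): 0⊕0⊕1⊕0⊕1⊕1⊕1⊕0⊕1⊕1⊕0⊕0⊕1⊕0⊕1⊕0 = 0
s2 (pos 2,3,6,7,10,11,14,15,18,19,22,23,26,27,30,31): 0⊕0⊕0⊕0⊕1⊕1⊕0⊕0⊕0⊕1⊕0⊕0⊕1⊕0⊕1⊕0 = 1
s4 (pos 4,5,6,7,12,13,14,15,20,21,22,23,28,29,30,31): 0⊕1⊕0⊕0⊕1⊕1⊕0⊕0⊕1⊕0⊕0⊕0⊕1⊕1⊕1⊕0 = 1
s8 (pos 8,9,10,11,12,13,14,15,24,25,26,27,28,29,30,31): 1⊕1⊕1⊕1⊕1⊕1⊕0⊕0⊕0⊕1⊕1⊕0⊕1⊕1⊕1⊕0 = 1
s16 (pos 16,17,18,19,20,21,22,23,24,25,26,27,28,29,30,31): 1⊕1⊕0⊕1⊕1⊕0⊕0⊕0⊕0⊕1⊕1⊕0⊕1⊕1⊕1⊕0 = 1
Syndrome s16…s1 = 11110 → error at position 30.
Flip position 30: 0000100111111001101100001101110 → 0000100111111001101100001101100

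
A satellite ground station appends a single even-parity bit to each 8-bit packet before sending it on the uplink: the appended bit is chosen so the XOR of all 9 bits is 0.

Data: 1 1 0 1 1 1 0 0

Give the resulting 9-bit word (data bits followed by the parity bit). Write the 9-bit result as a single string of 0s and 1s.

110111001

XOR of the 8 data bits: 1⊕1⊕0⊕1⊕1⊕1⊕0⊕0 = 1
Parity bit = 1 (so all 9 bits XOR to 0).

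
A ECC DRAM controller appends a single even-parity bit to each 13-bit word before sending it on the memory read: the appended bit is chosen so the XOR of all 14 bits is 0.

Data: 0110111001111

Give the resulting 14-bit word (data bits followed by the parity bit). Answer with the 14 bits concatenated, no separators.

XOR of the 13 data bits: 0⊕1⊕1⊕0⊕1⊕1⊕1⊕0⊕0⊕1⊕1⊕1⊕1 = 1
Parity bit = 1 (so all 14 bits XOR to 0).

01101110011111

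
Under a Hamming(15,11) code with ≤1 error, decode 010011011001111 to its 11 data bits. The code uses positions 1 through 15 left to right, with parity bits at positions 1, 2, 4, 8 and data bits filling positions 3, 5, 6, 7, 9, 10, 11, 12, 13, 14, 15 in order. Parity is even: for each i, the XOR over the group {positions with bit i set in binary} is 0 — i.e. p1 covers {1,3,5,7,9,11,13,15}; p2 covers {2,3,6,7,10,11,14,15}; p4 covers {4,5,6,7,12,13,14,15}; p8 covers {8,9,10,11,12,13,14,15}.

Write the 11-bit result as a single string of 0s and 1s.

s1 (pos 1,3,5,7,9,11,13,15): 0⊕0⊕1⊕0⊕1⊕0⊕1⊕1 = 0
s2 (pos 2,3,6,7,10,11,14,15): 1⊕0⊕1⊕0⊕0⊕0⊕1⊕1 = 0
s4 (pos 4,5,6,7,12,13,14,15): 0⊕1⊕1⊕0⊕1⊕1⊕1⊕1 = 0
s8 (pos 8,9,10,11,12,13,14,15): 1⊕1⊕0⊕0⊕1⊕1⊕1⊕1 = 0
Syndrome s8…s1 = 0000 → no error.
Read data bits from positions 3,5,6,7,9,10,11,12,13,14,15: 01101001111

01101001111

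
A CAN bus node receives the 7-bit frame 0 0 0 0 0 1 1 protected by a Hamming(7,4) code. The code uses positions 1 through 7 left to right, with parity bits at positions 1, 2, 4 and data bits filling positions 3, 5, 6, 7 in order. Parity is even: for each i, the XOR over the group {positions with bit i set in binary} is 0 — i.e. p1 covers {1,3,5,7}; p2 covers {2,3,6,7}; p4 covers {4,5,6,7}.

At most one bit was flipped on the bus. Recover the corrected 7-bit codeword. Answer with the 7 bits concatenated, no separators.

1000011

s1 (pos 1,3,5,7): 0⊕0⊕0⊕1 = 1
s2 (pos 2,3,6,7): 0⊕0⊕1⊕1 = 0
s4 (pos 4,5,6,7): 0⊕0⊕1⊕1 = 0
Syndrome s4…s1 = 001 → error at position 1.
Flip position 1: 0000011 → 1000011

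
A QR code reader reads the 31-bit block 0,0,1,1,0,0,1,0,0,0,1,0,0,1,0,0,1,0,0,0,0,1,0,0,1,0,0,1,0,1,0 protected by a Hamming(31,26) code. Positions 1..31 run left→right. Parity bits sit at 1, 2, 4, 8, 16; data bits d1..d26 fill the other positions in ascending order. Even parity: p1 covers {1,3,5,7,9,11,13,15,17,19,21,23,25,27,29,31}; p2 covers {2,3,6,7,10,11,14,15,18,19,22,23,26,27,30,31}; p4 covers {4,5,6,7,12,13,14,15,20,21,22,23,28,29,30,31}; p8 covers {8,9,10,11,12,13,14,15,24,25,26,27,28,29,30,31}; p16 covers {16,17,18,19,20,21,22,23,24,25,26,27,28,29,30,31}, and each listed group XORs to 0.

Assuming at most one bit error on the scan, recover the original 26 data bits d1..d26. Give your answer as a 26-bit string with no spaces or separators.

10010010010100001000001010

s1 (pos 1,3,5,7,9,11,13,15,17,19,21,23,25,27,29,31): 0⊕1⊕0⊕1⊕0⊕1⊕0⊕0⊕1⊕0⊕0⊕0⊕1⊕0⊕0⊕0 = 1
s2 (pos 2,3,6,7,10,11,14,15,18,19,22,23,26,27,30,31): 0⊕1⊕0⊕1⊕0⊕1⊕1⊕0⊕0⊕0⊕1⊕0⊕0⊕0⊕1⊕0 = 0
s4 (pos 4,5,6,7,12,13,14,15,20,21,22,23,28,29,30,31): 1⊕0⊕0⊕1⊕0⊕0⊕1⊕0⊕0⊕0⊕1⊕0⊕1⊕0⊕1⊕0 = 0
s8 (pos 8,9,10,11,12,13,14,15,24,25,26,27,28,29,30,31): 0⊕0⊕0⊕1⊕0⊕0⊕1⊕0⊕0⊕1⊕0⊕0⊕1⊕0⊕1⊕0 = 1
s16 (pos 16,17,18,19,20,21,22,23,24,25,26,27,28,29,30,31): 0⊕1⊕0⊕0⊕0⊕0⊕1⊕0⊕0⊕1⊕0⊕0⊕1⊕0⊕1⊕0 = 1
Syndrome s16…s1 = 11001 → error at position 25.
Flip position 25: 0011001000100100100001001001010 → 0011001000100100100001000001010
Read data bits from positions 3,5,6,7,9,10,11,12,13,14,15,17,18,19,20,21,22,23,24,25,26,27,28,29,30,31: 10010010010100001000001010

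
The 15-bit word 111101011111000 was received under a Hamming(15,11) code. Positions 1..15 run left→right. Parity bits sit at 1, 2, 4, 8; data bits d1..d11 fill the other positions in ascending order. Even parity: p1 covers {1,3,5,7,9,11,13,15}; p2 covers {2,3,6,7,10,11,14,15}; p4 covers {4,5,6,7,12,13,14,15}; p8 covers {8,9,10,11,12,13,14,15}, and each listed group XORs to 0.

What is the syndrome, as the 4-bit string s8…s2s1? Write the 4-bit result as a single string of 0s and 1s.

1110

s1 (pos 1,3,5,7,9,11,13,15): 1⊕1⊕0⊕0⊕1⊕1⊕0⊕0 = 0
s2 (pos 2,3,6,7,10,11,14,15): 1⊕1⊕1⊕0⊕1⊕1⊕0⊕0 = 1
s4 (pos 4,5,6,7,12,13,14,15): 1⊕0⊕1⊕0⊕1⊕0⊕0⊕0 = 1
s8 (pos 8,9,10,11,12,13,14,15): 1⊕1⊕1⊕1⊕1⊕0⊕0⊕0 = 1
Syndrome s8…s1 = 1110 → error at position 14.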